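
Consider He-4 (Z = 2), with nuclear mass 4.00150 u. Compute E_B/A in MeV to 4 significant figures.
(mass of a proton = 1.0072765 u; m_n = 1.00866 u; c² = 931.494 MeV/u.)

Σm = 2·m_p + 2·m_n = 2.0145530 + 2.01732 = 4.0318730 u
Mass defect Δm = 4.0318730 − 4.00150 = 0.0303730 u
E_B = 0.0303730 × 931.494 = 28.2923 MeV
BE/A = 28.2923 MeV / 4 = 7.073 MeV/nucleon

7.073 MeV/nucleon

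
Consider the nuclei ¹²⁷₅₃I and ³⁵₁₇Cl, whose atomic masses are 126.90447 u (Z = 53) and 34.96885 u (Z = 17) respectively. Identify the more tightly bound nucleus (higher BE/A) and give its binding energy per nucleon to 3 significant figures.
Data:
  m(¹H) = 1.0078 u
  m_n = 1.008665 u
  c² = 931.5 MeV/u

¹²⁷₅₃I: Σm = 53(1.0078) + 74(1.008665) = 128.054610 u; Δm = 1.150140 u; E_B = 1071.4 MeV; E_B/A = 8.436 MeV
³⁵₁₇Cl: Σm = 17(1.0078) + 18(1.008665) = 35.288570 u; Δm = 0.319720 u; E_B = 297.82 MeV; E_B/A = 8.509 MeV
³⁵₁₇Cl has the higher binding energy per nucleon, so it is the more tightly bound nucleus.

³⁵₁₇Cl; 8.51 MeV/nucleon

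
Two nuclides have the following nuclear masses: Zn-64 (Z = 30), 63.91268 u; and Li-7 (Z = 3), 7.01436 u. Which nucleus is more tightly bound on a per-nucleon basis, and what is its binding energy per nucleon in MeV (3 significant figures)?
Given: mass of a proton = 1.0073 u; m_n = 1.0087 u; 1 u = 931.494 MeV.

Zn-64: Σm = 30(1.0073) + 34(1.0087) = 64.5148 u; Δm = 0.60212 u; E_B = 560.87 MeV; E_B/A = 8.764 MeV
Li-7: Σm = 3(1.0073) + 4(1.0087) = 7.0567 u; Δm = 0.04234 u; E_B = 39.439 MeV; E_B/A = 5.634 MeV
Zn-64 has the higher binding energy per nucleon, so it is the more tightly bound nucleus.

Zn-64; 8.76 MeV/nucleon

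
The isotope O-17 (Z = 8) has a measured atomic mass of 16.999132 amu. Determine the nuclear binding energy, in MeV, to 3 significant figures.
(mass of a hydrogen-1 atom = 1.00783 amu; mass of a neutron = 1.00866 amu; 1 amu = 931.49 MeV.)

132 MeV

The nucleus contains 8 protons and 17 − 8 = 9 neutrons.
Total constituent mass: 8 × 1.00783 + 9 × 1.00866 = 17.14058 amu
The mass defect is 17.14058 − 16.999132 = 0.141448 amu.
E_B = 0.141448 × 931.49 = 131.757 MeV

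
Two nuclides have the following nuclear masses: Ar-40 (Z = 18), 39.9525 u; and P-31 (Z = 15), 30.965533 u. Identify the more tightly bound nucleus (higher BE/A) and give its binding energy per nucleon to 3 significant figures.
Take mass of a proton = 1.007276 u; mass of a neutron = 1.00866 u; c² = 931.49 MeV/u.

Ar-40; 8.59 MeV/nucleon

Ar-40: Σm = 18(1.007276) + 22(1.00866) = 40.321488 u; Δm = 0.368988 u; E_B = 343.71 MeV; E_B/A = 8.593 MeV
P-31: Σm = 15(1.007276) + 16(1.00866) = 31.247700 u; Δm = 0.282167 u; E_B = 262.84 MeV; E_B/A = 8.479 MeV
Ar-40 has the higher binding energy per nucleon, so it is the more tightly bound nucleus.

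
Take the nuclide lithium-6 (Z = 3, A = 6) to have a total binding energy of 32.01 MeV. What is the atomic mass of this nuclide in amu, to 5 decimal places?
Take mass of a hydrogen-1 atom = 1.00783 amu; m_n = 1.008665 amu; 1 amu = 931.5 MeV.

6.01512 amu

Mass defect = 32.01 MeV / (931.5 MeV/amu) = 0.0343639 amu
Constituent mass = 3(1.00783) + 3(1.008665) = 6.049485 amu
Atomic mass = 6.049485 − 0.0343639 = 6.0151211 amu ≈ 6.01512 amu (to 5 decimal places)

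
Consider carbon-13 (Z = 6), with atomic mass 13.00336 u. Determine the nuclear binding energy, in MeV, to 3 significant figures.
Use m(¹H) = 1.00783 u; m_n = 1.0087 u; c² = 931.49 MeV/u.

97.4 MeV

The nucleus contains 6 protons and 13 − 6 = 7 neutrons.
Σm = 6·m(¹H) + 7·m_n = 6.04698 + 7.0609 = 13.10788 u
Δm = 13.10788 − 13.00336 = 0.10452 u
Binding energy = Δm·c² = 0.10452 × 931.49 MeV/u = 97.3593 MeV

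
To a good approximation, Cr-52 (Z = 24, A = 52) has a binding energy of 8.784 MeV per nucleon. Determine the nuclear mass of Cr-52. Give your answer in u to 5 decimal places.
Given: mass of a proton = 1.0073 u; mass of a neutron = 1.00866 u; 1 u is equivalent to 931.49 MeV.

Total binding energy = 52 × 8.784 = 456.768 MeV
Mass defect = 456.768 MeV / (931.49 MeV/u) = 0.4903628 u
Constituent mass = 24(1.0073) + 28(1.00866) = 52.41768 u
Nuclear mass = 52.41768 − 0.4903628 = 51.9273172 u ≈ 51.92732 u (to 5 decimal places)

51.92732 u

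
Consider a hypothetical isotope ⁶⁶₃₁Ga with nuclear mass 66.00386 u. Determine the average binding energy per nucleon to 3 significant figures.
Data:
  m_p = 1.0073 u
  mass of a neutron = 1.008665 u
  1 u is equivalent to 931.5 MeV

The nucleus contains 31 protons and 66 − 31 = 35 neutrons.
Total constituent mass: 31 × 1.0073 + 35 × 1.008665 = 66.529575 u
Δm = 66.529575 − 66.00386 = 0.525715 u
E_B = 0.525715 × 931.5 = 489.704 MeV
Per nucleon: 489.704 / 66 = 7.420 MeV

7.42 MeV/nucleon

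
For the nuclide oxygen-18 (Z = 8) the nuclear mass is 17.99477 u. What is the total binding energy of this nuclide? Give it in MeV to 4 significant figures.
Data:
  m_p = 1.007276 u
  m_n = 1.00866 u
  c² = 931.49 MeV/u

139.8 MeV

With 8 protons and 10 neutrons (A = 18):
Σm = 8·m_p + 10·m_n = 8.058208 + 10.08660 = 18.144808 u
Δm = 18.144808 − 17.99477 = 0.150038 u
Converting to energy: 0.150038 u × 931.49 MeV/u = 139.759 MeV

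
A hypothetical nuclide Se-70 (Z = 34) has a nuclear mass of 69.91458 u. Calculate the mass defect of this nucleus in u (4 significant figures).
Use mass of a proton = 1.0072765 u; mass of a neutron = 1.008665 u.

Z = 34, so N = A − Z = 70 − 34 = 36.
Σm = 34·m_p + 36·m_n = 34.2474010 + 36.311940 = 70.5593410 u
The mass defect is 70.5593410 − 69.91458 = 0.6447610 u.

0.6448 u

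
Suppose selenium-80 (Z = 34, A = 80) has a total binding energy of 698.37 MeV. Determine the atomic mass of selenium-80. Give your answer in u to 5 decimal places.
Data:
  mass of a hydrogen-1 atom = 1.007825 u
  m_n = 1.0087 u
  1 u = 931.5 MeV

Mass defect = 698.37 MeV / (931.5 MeV/u) = 0.7497262 u
Constituent mass = 34(1.007825) + 46(1.0087) = 80.666250 u
Atomic mass = 80.666250 − 0.7497262 = 79.9165238 u ≈ 79.91652 u (to 5 decimal places)

79.91652 u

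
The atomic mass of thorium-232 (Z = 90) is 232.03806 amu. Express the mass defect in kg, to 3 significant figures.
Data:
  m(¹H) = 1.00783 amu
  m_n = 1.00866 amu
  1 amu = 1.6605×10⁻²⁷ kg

With 90 protons and 142 neutrons (A = 232):
Mass of separated nucleons = 90(1.00783) + 142(1.00866) = 90.70470 + 143.22972 = 233.93442 amu
The mass defect is 233.93442 − 232.03806 = 1.89636 amu.
In SI units: 1.89636 amu × 1.6605×10⁻²⁷ kg/amu = 3.1489e-27 kg

3.15e-27 kg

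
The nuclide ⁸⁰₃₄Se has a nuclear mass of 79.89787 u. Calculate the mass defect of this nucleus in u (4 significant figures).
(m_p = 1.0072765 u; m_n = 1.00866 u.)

With 34 protons and 46 neutrons (A = 80):
Mass of separated nucleons = 34(1.0072765) + 46(1.00866) = 34.2474010 + 46.39836 = 80.6457610 u
The mass defect is 80.6457610 − 79.89787 = 0.7478910 u.

0.7479 u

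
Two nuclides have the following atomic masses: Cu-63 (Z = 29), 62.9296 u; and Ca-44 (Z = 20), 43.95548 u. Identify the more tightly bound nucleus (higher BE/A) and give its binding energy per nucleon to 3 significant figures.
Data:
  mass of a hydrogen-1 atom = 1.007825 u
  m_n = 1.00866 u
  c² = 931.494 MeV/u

Cu-63: Σm = 29(1.007825) + 34(1.00866) = 63.521365 u; Δm = 0.591765 u; E_B = 551.23 MeV; E_B/A = 8.750 MeV
Ca-44: Σm = 20(1.007825) + 24(1.00866) = 44.364340 u; Δm = 0.408860 u; E_B = 380.85 MeV; E_B/A = 8.656 MeV
Cu-63 has the higher binding energy per nucleon, so it is the more tightly bound nucleus.

Cu-63; 8.75 MeV/nucleon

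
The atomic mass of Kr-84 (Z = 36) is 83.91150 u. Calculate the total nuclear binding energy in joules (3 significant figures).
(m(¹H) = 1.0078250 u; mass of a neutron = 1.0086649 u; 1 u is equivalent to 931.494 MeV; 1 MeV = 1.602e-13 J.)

1.17e-10 J

With 36 protons and 48 neutrons (A = 84):
Mass of separated nucleons = 36(1.0078250) + 48(1.0086649) = 36.2817000 + 48.4159152 = 84.6976152 u
Mass defect Δm = 84.6976152 − 83.91150 = 0.7861152 u
Converting to energy: 0.7861152 u × 931.494 MeV/u = 732.262 MeV
In joules: 732.262 MeV × 1.602e-13 J/MeV = 1.1731e-10 J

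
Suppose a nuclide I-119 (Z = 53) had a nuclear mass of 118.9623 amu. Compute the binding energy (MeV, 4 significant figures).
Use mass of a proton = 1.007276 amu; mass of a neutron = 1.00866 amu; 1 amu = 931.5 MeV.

926.7 MeV

Total constituent mass: 53 × 1.007276 + 66 × 1.00866 = 119.957188 amu
The mass defect is 119.957188 − 118.9623 = 0.994888 amu.
Binding energy = Δm·c² = 0.994888 × 931.5 MeV/amu = 926.738 MeV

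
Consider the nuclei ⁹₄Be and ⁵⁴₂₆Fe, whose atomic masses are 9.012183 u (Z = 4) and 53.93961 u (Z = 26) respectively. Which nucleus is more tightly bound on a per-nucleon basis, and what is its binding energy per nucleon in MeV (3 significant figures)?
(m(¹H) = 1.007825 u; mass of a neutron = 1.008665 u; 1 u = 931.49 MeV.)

⁹₄Be: Σm = 4(1.007825) + 5(1.008665) = 9.074625 u; Δm = 0.062442 u; E_B = 58.164 MeV; E_B/A = 6.463 MeV
⁵⁴₂₆Fe: Σm = 26(1.007825) + 28(1.008665) = 54.446070 u; Δm = 0.506460 u; E_B = 471.76 MeV; E_B/A = 8.736 MeV
⁵⁴₂₆Fe has the higher binding energy per nucleon, so it is the more tightly bound nucleus.

⁵⁴₂₆Fe; 8.74 MeV/nucleon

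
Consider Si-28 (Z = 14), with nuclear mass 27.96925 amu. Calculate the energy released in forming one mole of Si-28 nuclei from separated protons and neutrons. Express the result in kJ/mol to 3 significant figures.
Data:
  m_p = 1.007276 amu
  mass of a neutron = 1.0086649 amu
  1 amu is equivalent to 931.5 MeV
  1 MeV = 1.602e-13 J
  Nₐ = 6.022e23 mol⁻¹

Σm = 14·m_p + 14·m_n = 14.101864 + 14.1213086 = 28.2231726 amu
The mass defect is 28.2231726 − 27.96925 = 0.2539226 amu.
E_B = 0.2539226 × 931.5 = 236.529 MeV
Per nucleus in joules: 236.529 MeV × 1.602e-13 J/MeV = 3.7892e-11 J
Per mole: 3.7892e-11 J × 6.022e23 mol⁻¹ = 2.2819e+13 J/mol

2.28e+10 kJ/mol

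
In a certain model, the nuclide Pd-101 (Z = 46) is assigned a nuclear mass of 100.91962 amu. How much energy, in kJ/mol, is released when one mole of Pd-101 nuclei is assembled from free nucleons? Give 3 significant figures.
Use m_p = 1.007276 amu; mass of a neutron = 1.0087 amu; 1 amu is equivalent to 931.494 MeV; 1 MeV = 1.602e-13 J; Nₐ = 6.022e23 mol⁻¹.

With 46 protons and 55 neutrons (A = 101):
Σm = 46·m_p + 55·m_n = 46.334696 + 55.4785 = 101.813196 amu
Mass defect Δm = 101.813196 − 100.91962 = 0.893576 amu
Converting to energy: 0.893576 amu × 931.494 MeV/amu = 832.361 MeV
Per nucleus in joules: 832.361 MeV × 1.602e-13 J/MeV = 1.3334e-10 J
Per mole: 1.3334e-10 J × 6.022e23 mol⁻¹ = 8.0297e+13 J/mol

8.03e+10 kJ/mol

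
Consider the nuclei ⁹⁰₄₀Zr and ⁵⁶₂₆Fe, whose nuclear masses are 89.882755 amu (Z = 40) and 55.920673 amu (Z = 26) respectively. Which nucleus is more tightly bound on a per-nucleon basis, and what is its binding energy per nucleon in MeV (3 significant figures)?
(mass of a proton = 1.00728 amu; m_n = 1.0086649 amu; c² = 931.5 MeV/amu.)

⁵⁶₂₆Fe; 8.79 MeV/nucleon

⁹⁰₄₀Zr: Σm = 40(1.00728) + 50(1.0086649) = 90.7244450 amu; Δm = 0.8416900 amu; E_B = 784.03 MeV; E_B/A = 8.711 MeV
⁵⁶₂₆Fe: Σm = 26(1.00728) + 30(1.0086649) = 56.4492270 amu; Δm = 0.5285540 amu; E_B = 492.35 MeV; E_B/A = 8.792 MeV
⁵⁶₂₆Fe has the higher binding energy per nucleon, so it is the more tightly bound nucleus.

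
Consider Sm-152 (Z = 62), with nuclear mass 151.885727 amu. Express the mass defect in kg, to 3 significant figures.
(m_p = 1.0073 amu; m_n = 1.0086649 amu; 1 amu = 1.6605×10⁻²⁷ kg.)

2.24e-27 kg

Mass of separated nucleons = 62(1.0073) + 90(1.0086649) = 62.4526 + 90.7798410 = 153.2324410 amu
Δm = 153.2324410 − 151.885727 = 1.3467140 amu
In SI units: 1.3467140 amu × 1.6605×10⁻²⁷ kg/amu = 2.2362e-27 kg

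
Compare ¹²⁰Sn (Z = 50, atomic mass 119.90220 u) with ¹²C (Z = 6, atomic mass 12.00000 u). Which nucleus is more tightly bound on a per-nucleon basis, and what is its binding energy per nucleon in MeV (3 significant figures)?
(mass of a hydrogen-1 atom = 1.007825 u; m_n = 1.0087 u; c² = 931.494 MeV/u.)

¹²⁰Sn: Σm = 50(1.007825) + 70(1.0087) = 121.000250 u; Δm = 1.098050 u; E_B = 1022.83 MeV; E_B/A = 8.524 MeV
¹²C: Σm = 6(1.007825) + 6(1.0087) = 12.099150 u; Δm = 0.099150 u; E_B = 92.3576 MeV; E_B/A = 7.696 MeV
¹²⁰Sn has the higher binding energy per nucleon, so it is the more tightly bound nucleus.

¹²⁰Sn; 8.52 MeV/nucleon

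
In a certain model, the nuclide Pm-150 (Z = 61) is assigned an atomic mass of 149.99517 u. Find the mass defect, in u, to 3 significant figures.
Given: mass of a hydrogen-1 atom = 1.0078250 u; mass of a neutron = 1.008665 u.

With 61 protons and 89 neutrons (A = 150):
Total constituent mass: 61 × 1.0078250 + 89 × 1.008665 = 151.2485100 u
Δm = 151.2485100 − 149.99517 = 1.2533400 u

1.25 u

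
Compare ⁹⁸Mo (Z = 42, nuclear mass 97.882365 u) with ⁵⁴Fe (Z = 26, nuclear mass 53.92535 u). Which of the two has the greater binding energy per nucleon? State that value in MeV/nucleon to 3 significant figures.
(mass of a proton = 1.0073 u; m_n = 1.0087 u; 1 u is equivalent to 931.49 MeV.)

⁵⁴Fe; 8.76 MeV/nucleon

⁹⁸Mo: Σm = 42(1.0073) + 56(1.0087) = 98.7938 u; Δm = 0.911435 u; E_B = 848.99 MeV; E_B/A = 8.663 MeV
⁵⁴Fe: Σm = 26(1.0073) + 28(1.0087) = 54.4334 u; Δm = 0.50805 u; E_B = 473.24 MeV; E_B/A = 8.764 MeV
⁵⁴Fe has the higher binding energy per nucleon, so it is the more tightly bound nucleus.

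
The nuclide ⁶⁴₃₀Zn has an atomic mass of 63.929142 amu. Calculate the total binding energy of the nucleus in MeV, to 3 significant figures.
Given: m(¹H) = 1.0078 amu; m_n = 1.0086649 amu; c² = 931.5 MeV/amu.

558 MeV

Z = 30, so N = A − Z = 64 − 30 = 34.
Total constituent mass: 30 × 1.0078 + 34 × 1.0086649 = 64.5286066 amu
The mass defect is 64.5286066 − 63.929142 = 0.5994646 amu.
Converting to energy: 0.5994646 amu × 931.5 MeV/amu = 558.401 MeV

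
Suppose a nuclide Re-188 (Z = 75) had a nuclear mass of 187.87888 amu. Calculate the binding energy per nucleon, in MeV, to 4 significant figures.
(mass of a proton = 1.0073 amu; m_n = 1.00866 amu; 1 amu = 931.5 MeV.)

The nucleus contains 75 protons and 188 − 75 = 113 neutrons.
Total constituent mass: 75 × 1.0073 + 113 × 1.00866 = 189.52608 amu
Mass defect Δm = 189.52608 − 187.87888 = 1.64720 amu
Converting to energy: 1.64720 amu × 931.5 MeV/amu = 1534.37 MeV
BE/A = 1534.37 MeV / 188 = 8.162 MeV/nucleon

8.162 MeV/nucleon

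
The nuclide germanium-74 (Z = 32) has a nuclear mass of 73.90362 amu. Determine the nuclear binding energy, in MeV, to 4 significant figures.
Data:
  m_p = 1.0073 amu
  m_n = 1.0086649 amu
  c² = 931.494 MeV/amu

646.4 MeV

The nucleus contains 32 protons and 74 − 32 = 42 neutrons.
Σm = 32·m_p + 42·m_n = 32.2336 + 42.3639258 = 74.5975258 amu
Mass defect Δm = 74.5975258 − 73.90362 = 0.6939058 amu
E_B = 0.6939058 × 931.494 = 646.369 MeV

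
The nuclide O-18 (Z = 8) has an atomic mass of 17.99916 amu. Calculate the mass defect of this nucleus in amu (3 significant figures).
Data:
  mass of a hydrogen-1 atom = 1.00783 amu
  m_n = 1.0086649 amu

Total constituent mass: 8 × 1.00783 + 10 × 1.0086649 = 18.1492890 amu
Mass defect Δm = 18.1492890 − 17.99916 = 0.1501290 amu

0.150 amu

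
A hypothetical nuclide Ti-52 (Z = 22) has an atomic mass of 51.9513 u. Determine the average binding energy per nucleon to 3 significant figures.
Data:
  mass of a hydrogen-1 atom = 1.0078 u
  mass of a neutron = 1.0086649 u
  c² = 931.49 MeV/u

The nucleus contains 22 protons and 52 − 22 = 30 neutrons.
Σm = 22·m(¹H) + 30·m_n = 22.1716 + 30.2599470 = 52.4315470 u
Δm = 52.4315470 − 51.9513 = 0.4802470 u
E_B = 0.4802470 × 931.49 = 447.345 MeV
Dividing by A = 52 gives 8.603 MeV per nucleon.

8.60 MeV/nucleon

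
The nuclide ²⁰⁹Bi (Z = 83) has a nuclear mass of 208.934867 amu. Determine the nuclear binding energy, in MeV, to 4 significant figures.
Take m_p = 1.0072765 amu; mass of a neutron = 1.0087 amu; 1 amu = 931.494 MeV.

1644 MeV

Z = 83, so N = A − Z = 209 − 83 = 126.
Mass of separated nucleons = 83(1.0072765) + 126(1.0087) = 83.6039495 + 127.0962 = 210.7001495 amu
Mass defect Δm = 210.7001495 − 208.934867 = 1.7652825 amu
Converting to energy: 1.7652825 amu × 931.494 MeV/amu = 1644.35 MeV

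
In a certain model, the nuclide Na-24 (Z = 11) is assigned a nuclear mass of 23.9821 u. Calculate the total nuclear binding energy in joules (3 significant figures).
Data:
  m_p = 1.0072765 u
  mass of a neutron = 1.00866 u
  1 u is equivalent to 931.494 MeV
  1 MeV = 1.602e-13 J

3.14e-11 J

Total constituent mass: 11 × 1.0072765 + 13 × 1.00866 = 24.1926215 u
The mass defect is 24.1926215 − 23.9821 = 0.2105215 u.
Binding energy = Δm·c² = 0.2105215 × 931.494 MeV/u = 196.100 MeV
In joules: 196.100 MeV × 1.602e-13 J/MeV = 3.1415e-11 J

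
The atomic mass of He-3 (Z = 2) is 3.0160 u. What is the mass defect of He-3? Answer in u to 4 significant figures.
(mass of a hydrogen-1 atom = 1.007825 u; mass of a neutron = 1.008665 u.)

With 2 protons and 1 neutrons (A = 3):
Σm = 2·m(¹H) + 1·m_n = 2.015650 + 1.008665 = 3.024315 u
Δm = 3.024315 − 3.0160 = 0.008315 u

0.008315 u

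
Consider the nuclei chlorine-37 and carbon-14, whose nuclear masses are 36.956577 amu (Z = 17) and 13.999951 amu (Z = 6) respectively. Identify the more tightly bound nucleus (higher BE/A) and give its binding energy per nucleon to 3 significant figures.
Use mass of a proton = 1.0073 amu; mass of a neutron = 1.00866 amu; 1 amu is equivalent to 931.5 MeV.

chlorine-37: Σm = 17(1.0073) + 20(1.00866) = 37.29730 amu; Δm = 0.340723 amu; E_B = 317.38 MeV; E_B/A = 8.578 MeV
carbon-14: Σm = 6(1.0073) + 8(1.00866) = 14.11308 amu; Δm = 0.113129 amu; E_B = 105.38 MeV; E_B/A = 7.527 MeV
chlorine-37 has the higher binding energy per nucleon, so it is the more tightly bound nucleus.

chlorine-37; 8.58 MeV/nucleon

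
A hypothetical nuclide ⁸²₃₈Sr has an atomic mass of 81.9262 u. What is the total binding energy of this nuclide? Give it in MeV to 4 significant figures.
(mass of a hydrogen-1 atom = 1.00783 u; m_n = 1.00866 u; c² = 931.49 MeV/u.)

700.8 MeV

Z = 38, so N = A − Z = 82 − 38 = 44.
Total constituent mass: 38 × 1.00783 + 44 × 1.00866 = 82.67858 u
Δm = 82.67858 − 81.9262 = 0.75238 u
Binding energy = Δm·c² = 0.75238 × 931.49 MeV/u = 700.834 MeV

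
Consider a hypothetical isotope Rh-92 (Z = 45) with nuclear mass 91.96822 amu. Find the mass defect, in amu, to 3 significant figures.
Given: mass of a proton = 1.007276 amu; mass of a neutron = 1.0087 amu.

0.768 amu

Mass of separated nucleons = 45(1.007276) + 47(1.0087) = 45.327420 + 47.4089 = 92.736320 amu
The mass defect is 92.736320 − 91.96822 = 0.768100 amu.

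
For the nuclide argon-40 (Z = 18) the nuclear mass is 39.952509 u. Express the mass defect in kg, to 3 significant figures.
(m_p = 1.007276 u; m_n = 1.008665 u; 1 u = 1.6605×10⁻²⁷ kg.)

Z = 18, so N = A − Z = 40 − 18 = 22.
Σm = 18·m_p + 22·m_n = 18.130968 + 22.190630 = 40.321598 u
The mass defect is 40.321598 − 39.952509 = 0.369089 u.
In SI units: 0.369089 u × 1.6605×10⁻²⁷ kg/u = 6.1287e-28 kg

6.13e-28 kg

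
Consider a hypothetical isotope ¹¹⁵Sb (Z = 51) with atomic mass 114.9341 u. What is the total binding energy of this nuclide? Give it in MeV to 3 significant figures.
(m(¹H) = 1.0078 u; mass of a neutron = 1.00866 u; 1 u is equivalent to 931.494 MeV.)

Mass of separated nucleons = 51(1.0078) + 64(1.00866) = 51.3978 + 64.55424 = 115.95204 u
The mass defect is 115.95204 − 114.9341 = 1.01794 u.
Binding energy = Δm·c² = 1.01794 × 931.494 MeV/u = 948.205 MeV

948 MeV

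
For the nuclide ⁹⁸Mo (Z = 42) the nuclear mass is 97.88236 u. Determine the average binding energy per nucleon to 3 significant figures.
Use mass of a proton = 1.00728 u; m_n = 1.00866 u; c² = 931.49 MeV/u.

8.63 MeV/nucleon

Σm = 42·m_p + 56·m_n = 42.30576 + 56.48496 = 98.79072 u
The mass defect is 98.79072 − 97.88236 = 0.90836 u.
Converting to energy: 0.90836 u × 931.49 MeV/u = 846.128 MeV
BE/A = 846.128 MeV / 98 = 8.634 MeV/nucleon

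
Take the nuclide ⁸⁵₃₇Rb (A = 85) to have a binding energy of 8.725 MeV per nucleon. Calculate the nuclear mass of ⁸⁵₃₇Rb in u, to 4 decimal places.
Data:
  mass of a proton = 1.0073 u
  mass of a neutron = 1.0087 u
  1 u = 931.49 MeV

Total binding energy = 85 × 8.725 = 741.625 MeV
Mass defect = 741.625 MeV / (931.49 MeV/u) = 0.796171 u
Constituent mass = 37(1.0073) + 48(1.0087) = 85.6877 u
Nuclear mass = 85.6877 − 0.796171 = 84.891529 u ≈ 84.8915 u (to 4 decimal places)

84.8915 u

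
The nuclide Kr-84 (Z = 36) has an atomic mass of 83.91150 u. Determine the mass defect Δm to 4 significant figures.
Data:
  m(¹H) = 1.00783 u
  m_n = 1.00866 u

Mass of separated nucleons = 36(1.00783) + 48(1.00866) = 36.28188 + 48.41568 = 84.69756 u
Mass defect Δm = 84.69756 − 83.91150 = 0.78606 u

0.7861 u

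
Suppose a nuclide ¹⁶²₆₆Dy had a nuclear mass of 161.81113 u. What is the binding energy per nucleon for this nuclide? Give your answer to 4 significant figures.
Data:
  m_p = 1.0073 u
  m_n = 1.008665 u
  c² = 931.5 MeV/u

The nucleus contains 66 protons and 162 − 66 = 96 neutrons.
Total constituent mass: 66 × 1.0073 + 96 × 1.008665 = 163.313640 u
Mass defect Δm = 163.313640 − 161.81113 = 1.502510 u
E_B = 1.502510 × 931.5 = 1399.59 MeV
BE/A = 1399.59 MeV / 162 = 8.639 MeV/nucleon

8.639 MeV/nucleon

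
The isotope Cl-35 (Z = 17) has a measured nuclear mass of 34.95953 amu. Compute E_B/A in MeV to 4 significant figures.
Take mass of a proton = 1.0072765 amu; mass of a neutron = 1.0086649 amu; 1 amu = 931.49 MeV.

With 17 protons and 18 neutrons (A = 35):
Mass of separated nucleons = 17(1.0072765) + 18(1.0086649) = 17.1237005 + 18.1559682 = 35.2796687 amu
Δm = 35.2796687 − 34.95953 = 0.3201387 amu
E_B = 0.3201387 × 931.49 = 298.206 MeV
Per nucleon: 298.206 / 35 = 8.520 MeV

8.520 MeV/nucleon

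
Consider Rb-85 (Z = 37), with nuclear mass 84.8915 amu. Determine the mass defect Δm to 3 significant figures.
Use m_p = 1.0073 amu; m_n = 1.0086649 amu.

Total constituent mass: 37 × 1.0073 + 48 × 1.0086649 = 85.6860152 amu
Mass defect Δm = 85.6860152 − 84.8915 = 0.7945152 amu

0.795 amu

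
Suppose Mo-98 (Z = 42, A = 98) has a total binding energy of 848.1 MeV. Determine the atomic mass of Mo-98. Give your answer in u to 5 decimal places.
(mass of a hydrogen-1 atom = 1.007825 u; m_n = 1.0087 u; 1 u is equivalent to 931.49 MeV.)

97.90537 u

Mass defect = 848.1 MeV / (931.49 MeV/u) = 0.9104768 u
Constituent mass = 42(1.007825) + 56(1.0087) = 98.815850 u
Atomic mass = 98.815850 − 0.9104768 = 97.9053732 u ≈ 97.90537 u (to 5 decimal places)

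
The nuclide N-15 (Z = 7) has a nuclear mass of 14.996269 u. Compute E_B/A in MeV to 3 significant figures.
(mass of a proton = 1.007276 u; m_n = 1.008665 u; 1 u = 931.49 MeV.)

7.70 MeV/nucleon

Mass of separated nucleons = 7(1.007276) + 8(1.008665) = 7.050932 + 8.069320 = 15.120252 u
Mass defect Δm = 15.120252 − 14.996269 = 0.123983 u
E_B = 0.123983 × 931.49 = 115.489 MeV
BE/A = 115.489 MeV / 15 = 7.699 MeV/nucleon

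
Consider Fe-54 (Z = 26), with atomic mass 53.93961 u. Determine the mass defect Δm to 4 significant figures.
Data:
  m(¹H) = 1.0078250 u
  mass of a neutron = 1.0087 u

0.5074 u

The nucleus contains 26 protons and 54 − 26 = 28 neutrons.
Total constituent mass: 26 × 1.0078250 + 28 × 1.0087 = 54.4470500 u
Δm = 54.4470500 − 53.93961 = 0.5074400 u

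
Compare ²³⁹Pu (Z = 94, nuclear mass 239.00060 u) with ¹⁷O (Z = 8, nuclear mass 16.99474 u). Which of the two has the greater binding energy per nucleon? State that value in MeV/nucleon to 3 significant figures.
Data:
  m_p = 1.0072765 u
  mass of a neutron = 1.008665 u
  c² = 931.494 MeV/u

¹⁷O; 7.75 MeV/nucleon

²³⁹Pu: Σm = 94(1.0072765) + 145(1.008665) = 240.9404160 u; Δm = 1.9398160 u; E_B = 1806.9 MeV; E_B/A = 7.560 MeV
¹⁷O: Σm = 8(1.0072765) + 9(1.008665) = 17.1361970 u; Δm = 0.1414570 u; E_B = 131.77 MeV; E_B/A = 7.751 MeV
¹⁷O has the higher binding energy per nucleon, so it is the more tightly bound nucleus.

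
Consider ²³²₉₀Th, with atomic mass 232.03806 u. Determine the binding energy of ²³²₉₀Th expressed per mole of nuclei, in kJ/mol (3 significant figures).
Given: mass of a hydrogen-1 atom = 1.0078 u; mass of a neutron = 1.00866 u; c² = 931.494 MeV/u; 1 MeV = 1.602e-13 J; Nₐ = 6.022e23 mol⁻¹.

1.70e+11 kJ/mol

The nucleus contains 90 protons and 232 − 90 = 142 neutrons.
Σm = 90·m(¹H) + 142·m_n = 90.7020 + 143.22972 = 233.93172 u
Mass defect Δm = 233.93172 − 232.03806 = 1.89366 u
Binding energy = Δm·c² = 1.89366 × 931.494 MeV/u = 1763.93 MeV
Per nucleus in joules: 1763.93 MeV × 1.602e-13 J/MeV = 2.8258e-10 J
Per mole: 2.8258e-10 J × 6.022e23 mol⁻¹ = 1.7017e+14 J/mol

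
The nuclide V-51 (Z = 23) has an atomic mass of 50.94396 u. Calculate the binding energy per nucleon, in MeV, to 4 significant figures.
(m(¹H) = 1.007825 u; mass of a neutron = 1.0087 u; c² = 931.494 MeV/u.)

Z = 23, so N = A − Z = 51 − 23 = 28.
Mass of separated nucleons = 23(1.007825) + 28(1.0087) = 23.179975 + 28.2436 = 51.423575 u
Δm = 51.423575 − 50.94396 = 0.479615 u
Converting to energy: 0.479615 u × 931.494 MeV/u = 446.758 MeV
Per nucleon: 446.758 / 51 = 8.760 MeV

8.760 MeV/nucleon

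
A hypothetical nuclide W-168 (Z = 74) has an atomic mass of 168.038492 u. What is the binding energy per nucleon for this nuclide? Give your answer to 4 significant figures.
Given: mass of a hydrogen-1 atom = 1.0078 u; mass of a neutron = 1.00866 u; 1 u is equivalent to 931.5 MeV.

The nucleus contains 74 protons and 168 − 74 = 94 neutrons.
Mass of separated nucleons = 74(1.0078) + 94(1.00866) = 74.5772 + 94.81404 = 169.39124 u
The mass defect is 169.39124 − 168.038492 = 1.352748 u.
E_B = 1.352748 × 931.5 = 1260.085 MeV
Dividing by A = 168 gives 7.501 MeV per nucleon.

7.501 MeV/nucleon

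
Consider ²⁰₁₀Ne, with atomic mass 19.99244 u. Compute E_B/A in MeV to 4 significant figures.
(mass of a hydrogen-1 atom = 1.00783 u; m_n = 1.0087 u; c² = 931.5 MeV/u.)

8.051 MeV/nucleon

Mass of separated nucleons = 10(1.00783) + 10(1.0087) = 10.07830 + 10.0870 = 20.16530 u
Δm = 20.16530 − 19.99244 = 0.17286 u
Binding energy = Δm·c² = 0.17286 × 931.5 MeV/u = 161.019 MeV
Dividing by A = 20 gives 8.051 MeV per nucleon.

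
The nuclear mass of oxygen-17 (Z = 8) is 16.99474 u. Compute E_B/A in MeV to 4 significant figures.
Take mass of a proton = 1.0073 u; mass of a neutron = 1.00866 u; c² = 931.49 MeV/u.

Σm = 8·m_p + 9·m_n = 8.0584 + 9.07794 = 17.13634 u
Δm = 17.13634 − 16.99474 = 0.14160 u
E_B = 0.14160 × 931.49 = 131.899 MeV
Per nucleon: 131.899 / 17 = 7.759 MeV

7.759 MeV/nucleon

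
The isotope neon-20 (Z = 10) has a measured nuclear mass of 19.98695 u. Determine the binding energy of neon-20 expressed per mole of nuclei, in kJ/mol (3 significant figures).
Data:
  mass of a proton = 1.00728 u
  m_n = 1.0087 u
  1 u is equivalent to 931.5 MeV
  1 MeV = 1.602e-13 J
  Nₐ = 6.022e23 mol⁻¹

1.55e+10 kJ/mol

Σm = 10·m_p + 10·m_n = 10.07280 + 10.0870 = 20.15980 u
Δm = 20.15980 − 19.98695 = 0.17285 u
E_B = 0.17285 × 931.5 = 161.010 MeV
Per nucleus in joules: 161.010 MeV × 1.602e-13 J/MeV = 2.5794e-11 J
Per mole: 2.5794e-11 J × 6.022e23 mol⁻¹ = 1.5533e+13 J/mol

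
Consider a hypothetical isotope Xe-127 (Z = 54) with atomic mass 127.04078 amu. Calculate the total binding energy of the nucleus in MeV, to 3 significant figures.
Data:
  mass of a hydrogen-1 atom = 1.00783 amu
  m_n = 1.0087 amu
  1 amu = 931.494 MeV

947 MeV

Σm = 54·m(¹H) + 73·m_n = 54.42282 + 73.6351 = 128.05792 amu
The mass defect is 128.05792 − 127.04078 = 1.01714 amu.
E_B = 1.01714 × 931.494 = 947.460 MeV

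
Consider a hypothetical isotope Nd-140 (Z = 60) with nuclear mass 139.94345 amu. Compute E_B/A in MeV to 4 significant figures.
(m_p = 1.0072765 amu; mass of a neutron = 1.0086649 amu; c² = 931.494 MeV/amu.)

The nucleus contains 60 protons and 140 − 60 = 80 neutrons.
Mass of separated nucleons = 60(1.0072765) + 80(1.0086649) = 60.4365900 + 80.6931920 = 141.1297820 amu
Mass defect Δm = 141.1297820 − 139.94345 = 1.1863320 amu
E_B = 1.1863320 × 931.494 = 1105.06 MeV
BE/A = 1105.06 MeV / 140 = 7.893 MeV/nucleon

7.893 MeV/nucleon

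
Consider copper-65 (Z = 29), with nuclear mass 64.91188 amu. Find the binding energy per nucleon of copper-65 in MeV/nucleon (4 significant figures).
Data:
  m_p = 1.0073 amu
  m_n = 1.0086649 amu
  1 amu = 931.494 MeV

8.767 MeV/nucleon

Z = 29, so N = A − Z = 65 − 29 = 36.
Σm = 29·m_p + 36·m_n = 29.2117 + 36.3119364 = 65.5236364 amu
Δm = 65.5236364 − 64.91188 = 0.6117564 amu
E_B = 0.6117564 × 931.494 = 569.847 MeV
BE/A = 569.847 MeV / 65 = 8.767 MeV/nucleon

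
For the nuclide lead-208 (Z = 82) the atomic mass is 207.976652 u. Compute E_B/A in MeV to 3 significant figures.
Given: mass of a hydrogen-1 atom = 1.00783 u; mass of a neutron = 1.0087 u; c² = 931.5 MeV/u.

Total constituent mass: 82 × 1.00783 + 126 × 1.0087 = 209.73826 u
Mass defect Δm = 209.73826 − 207.976652 = 1.761608 u
Binding energy = Δm·c² = 1.761608 × 931.5 MeV/u = 1640.94 MeV
Dividing by A = 208 gives 7.889 MeV per nucleon.

7.89 MeV/nucleon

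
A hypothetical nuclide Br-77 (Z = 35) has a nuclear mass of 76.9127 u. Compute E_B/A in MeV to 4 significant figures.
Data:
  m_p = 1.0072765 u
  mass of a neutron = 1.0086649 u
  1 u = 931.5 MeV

8.540 MeV/nucleon

Z = 35, so N = A − Z = 77 − 35 = 42.
Total constituent mass: 35 × 1.0072765 + 42 × 1.0086649 = 77.6186033 u
Δm = 77.6186033 − 76.9127 = 0.7059033 u
Binding energy = Δm·c² = 0.7059033 × 931.5 MeV/u = 657.549 MeV
BE/A = 657.549 MeV / 77 = 8.540 MeV/nucleon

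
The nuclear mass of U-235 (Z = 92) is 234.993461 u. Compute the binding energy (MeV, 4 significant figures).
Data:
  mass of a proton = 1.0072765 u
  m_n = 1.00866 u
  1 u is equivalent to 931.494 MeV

1783 MeV

Σm = 92·m_p + 143·m_n = 92.6694380 + 144.23838 = 236.9078180 u
Δm = 236.9078180 − 234.993461 = 1.9143570 u
Binding energy = Δm·c² = 1.9143570 × 931.494 MeV/u = 1783.21 MeV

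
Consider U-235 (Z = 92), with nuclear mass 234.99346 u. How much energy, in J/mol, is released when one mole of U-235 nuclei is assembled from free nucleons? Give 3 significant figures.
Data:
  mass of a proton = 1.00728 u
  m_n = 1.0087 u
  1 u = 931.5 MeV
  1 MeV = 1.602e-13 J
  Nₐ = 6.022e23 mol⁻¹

1.73e+14 J/mol

Total constituent mass: 92 × 1.00728 + 143 × 1.0087 = 236.91386 u
Δm = 236.91386 − 234.99346 = 1.92040 u
E_B = 1.92040 × 931.5 = 1788.85 MeV
Per nucleus in joules: 1788.85 MeV × 1.602e-13 J/MeV = 2.8657e-10 J
Per mole: 2.8657e-10 J × 6.022e23 mol⁻¹ = 1.7257e+14 J/mol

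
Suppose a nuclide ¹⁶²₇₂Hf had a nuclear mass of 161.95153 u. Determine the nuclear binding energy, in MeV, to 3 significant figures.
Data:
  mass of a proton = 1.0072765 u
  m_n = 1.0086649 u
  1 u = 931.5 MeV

1260 MeV

Total constituent mass: 72 × 1.0072765 + 90 × 1.0086649 = 163.3037490 u
Δm = 163.3037490 − 161.95153 = 1.3522190 u
Binding energy = Δm·c² = 1.3522190 × 931.5 MeV/u = 1259.59 MeV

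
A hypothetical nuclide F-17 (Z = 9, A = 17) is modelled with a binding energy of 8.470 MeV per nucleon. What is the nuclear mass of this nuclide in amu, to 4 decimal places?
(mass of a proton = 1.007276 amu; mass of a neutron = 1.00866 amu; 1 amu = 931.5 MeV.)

Total binding energy = 17 × 8.470 = 143.990 MeV
Mass defect = 143.990 MeV / (931.5 MeV/amu) = 0.154579 amu
Constituent mass = 9(1.007276) + 8(1.00866) = 17.134764 amu
Nuclear mass = 17.134764 − 0.154579 = 16.980185 amu ≈ 16.9802 amu (to 4 decimal places)

16.9802 amu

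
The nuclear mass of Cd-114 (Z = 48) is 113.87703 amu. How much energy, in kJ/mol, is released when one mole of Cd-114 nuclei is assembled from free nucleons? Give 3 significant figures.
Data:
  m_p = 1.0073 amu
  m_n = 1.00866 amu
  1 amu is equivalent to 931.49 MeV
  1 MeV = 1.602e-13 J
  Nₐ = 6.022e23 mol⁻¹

9.39e+10 kJ/mol

With 48 protons and 66 neutrons (A = 114):
Total constituent mass: 48 × 1.0073 + 66 × 1.00866 = 114.92196 amu
Mass defect Δm = 114.92196 − 113.87703 = 1.04493 amu
E_B = 1.04493 × 931.49 = 973.342 MeV
Per nucleus in joules: 973.342 MeV × 1.602e-13 J/MeV = 1.5593e-10 J
Per mole: 1.5593e-10 J × 6.022e23 mol⁻¹ = 9.3901e+13 J/mol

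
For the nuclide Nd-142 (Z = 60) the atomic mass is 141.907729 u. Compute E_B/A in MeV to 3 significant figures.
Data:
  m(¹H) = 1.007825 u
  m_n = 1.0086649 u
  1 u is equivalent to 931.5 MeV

Total constituent mass: 60 × 1.007825 + 82 × 1.0086649 = 143.1800218 u
The mass defect is 143.1800218 − 141.907729 = 1.2722928 u.
Binding energy = Δm·c² = 1.2722928 × 931.5 MeV/u = 1185.14 MeV
Per nucleon: 1185.14 / 142 = 8.346 MeV

8.35 MeV/nucleon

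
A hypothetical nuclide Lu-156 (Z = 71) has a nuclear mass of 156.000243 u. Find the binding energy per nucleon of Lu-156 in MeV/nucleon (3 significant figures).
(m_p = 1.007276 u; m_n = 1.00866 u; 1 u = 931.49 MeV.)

7.48 MeV/nucleon

The nucleus contains 71 protons and 156 − 71 = 85 neutrons.
Mass of separated nucleons = 71(1.007276) + 85(1.00866) = 71.516596 + 85.73610 = 157.252696 u
The mass defect is 157.252696 − 156.000243 = 1.252453 u.
E_B = 1.252453 × 931.49 = 1166.65 MeV
Per nucleon: 1166.65 / 156 = 7.479 MeV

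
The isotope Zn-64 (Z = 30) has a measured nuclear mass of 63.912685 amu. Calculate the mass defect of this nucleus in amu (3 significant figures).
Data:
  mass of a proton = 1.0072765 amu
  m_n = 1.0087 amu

0.601 amu

The nucleus contains 30 protons and 64 − 30 = 34 neutrons.
Mass of separated nucleons = 30(1.0072765) + 34(1.0087) = 30.2182950 + 34.2958 = 64.5140950 amu
Mass defect Δm = 64.5140950 − 63.912685 = 0.6014100 amu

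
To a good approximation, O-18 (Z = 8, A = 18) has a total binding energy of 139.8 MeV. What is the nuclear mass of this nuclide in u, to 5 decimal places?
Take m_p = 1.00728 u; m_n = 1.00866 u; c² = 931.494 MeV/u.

Mass defect = 139.8 MeV / (931.494 MeV/u) = 0.1500815 u
Constituent mass = 8(1.00728) + 10(1.00866) = 18.14484 u
Nuclear mass = 18.14484 − 0.1500815 = 17.9947585 u ≈ 17.99476 u (to 5 decimal places)

17.99476 u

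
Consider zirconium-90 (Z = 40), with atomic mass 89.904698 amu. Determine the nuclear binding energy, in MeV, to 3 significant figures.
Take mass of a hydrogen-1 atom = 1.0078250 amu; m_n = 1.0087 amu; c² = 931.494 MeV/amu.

786 MeV

Z = 40, so N = A − Z = 90 − 40 = 50.
Σm = 40·m(¹H) + 50·m_n = 40.3130000 + 50.4350 = 90.7480000 amu
The mass defect is 90.7480000 − 89.904698 = 0.8433020 amu.
Converting to energy: 0.8433020 amu × 931.494 MeV/amu = 785.531 MeV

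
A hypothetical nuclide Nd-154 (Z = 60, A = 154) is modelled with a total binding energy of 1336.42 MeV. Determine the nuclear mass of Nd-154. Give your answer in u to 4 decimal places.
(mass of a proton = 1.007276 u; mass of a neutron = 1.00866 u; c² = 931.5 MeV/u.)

Mass defect = 1336.42 MeV / (931.5 MeV/u) = 1.434697 u
Constituent mass = 60(1.007276) + 94(1.00866) = 155.250600 u
Nuclear mass = 155.250600 − 1.434697 = 153.815903 u ≈ 153.8159 u (to 4 decimal places)

153.8159 u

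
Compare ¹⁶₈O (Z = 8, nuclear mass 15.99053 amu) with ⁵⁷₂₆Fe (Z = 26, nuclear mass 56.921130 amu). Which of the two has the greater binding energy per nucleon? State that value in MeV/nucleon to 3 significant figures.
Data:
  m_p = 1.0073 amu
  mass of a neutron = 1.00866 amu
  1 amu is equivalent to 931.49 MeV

¹⁶₈O: Σm = 8(1.0073) + 8(1.00866) = 16.12768 amu; Δm = 0.13715 amu; E_B = 127.754 MeV; E_B/A = 7.9846 MeV
⁵⁷₂₆Fe: Σm = 26(1.0073) + 31(1.00866) = 57.45826 amu; Δm = 0.537130 amu; E_B = 500.33 MeV; E_B/A = 8.778 MeV
⁵⁷₂₆Fe has the higher binding energy per nucleon, so it is the more tightly bound nucleus.

⁵⁷₂₆Fe; 8.78 MeV/nucleon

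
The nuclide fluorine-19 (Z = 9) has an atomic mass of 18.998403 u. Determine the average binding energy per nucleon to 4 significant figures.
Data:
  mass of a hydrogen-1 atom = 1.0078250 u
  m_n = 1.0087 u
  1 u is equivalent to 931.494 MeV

7.796 MeV/nucleon

The nucleus contains 9 protons and 19 − 9 = 10 neutrons.
Σm = 9·m(¹H) + 10·m_n = 9.0704250 + 10.0870 = 19.1574250 u
The mass defect is 19.1574250 − 18.998403 = 0.1590220 u.
E_B = 0.1590220 × 931.494 = 148.128 MeV
Per nucleon: 148.128 / 19 = 7.796 MeV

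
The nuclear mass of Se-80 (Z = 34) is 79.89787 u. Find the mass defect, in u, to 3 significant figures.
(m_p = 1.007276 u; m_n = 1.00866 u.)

0.748 u

The nucleus contains 34 protons and 80 − 34 = 46 neutrons.
Mass of separated nucleons = 34(1.007276) + 46(1.00866) = 34.247384 + 46.39836 = 80.645744 u
Mass defect Δm = 80.645744 − 79.89787 = 0.747874 u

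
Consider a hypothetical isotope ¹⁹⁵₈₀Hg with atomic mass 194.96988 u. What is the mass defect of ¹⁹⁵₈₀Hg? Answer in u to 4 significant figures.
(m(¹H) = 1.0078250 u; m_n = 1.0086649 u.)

With 80 protons and 115 neutrons (A = 195):
Total constituent mass: 80 × 1.0078250 + 115 × 1.0086649 = 196.6224635 u
Mass defect Δm = 196.6224635 − 194.96988 = 1.6525835 u

1.653 u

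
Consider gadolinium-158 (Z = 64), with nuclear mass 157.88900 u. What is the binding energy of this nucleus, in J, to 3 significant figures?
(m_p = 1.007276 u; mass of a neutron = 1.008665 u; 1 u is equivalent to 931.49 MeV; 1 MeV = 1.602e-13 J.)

2.08e-10 J

Σm = 64·m_p + 94·m_n = 64.465664 + 94.814510 = 159.280174 u
Δm = 159.280174 − 157.88900 = 1.391174 u
E_B = 1.391174 × 931.49 = 1295.86 MeV
In joules: 1295.86 MeV × 1.602e-13 J/MeV = 2.0760e-10 J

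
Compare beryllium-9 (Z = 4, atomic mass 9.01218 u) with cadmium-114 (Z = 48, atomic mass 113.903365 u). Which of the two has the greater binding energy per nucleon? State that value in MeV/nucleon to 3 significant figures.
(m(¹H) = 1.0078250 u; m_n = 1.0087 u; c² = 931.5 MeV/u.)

beryllium-9: Σm = 4(1.0078250) + 5(1.0087) = 9.0748000 u; Δm = 0.0626200 u; E_B = 58.331 MeV; E_B/A = 6.481 MeV
cadmium-114: Σm = 48(1.0078250) + 66(1.0087) = 114.9498000 u; Δm = 1.0464350 u; E_B = 974.75 MeV; E_B/A = 8.550 MeV
cadmium-114 has the higher binding energy per nucleon, so it is the more tightly bound nucleus.

cadmium-114; 8.55 MeV/nucleon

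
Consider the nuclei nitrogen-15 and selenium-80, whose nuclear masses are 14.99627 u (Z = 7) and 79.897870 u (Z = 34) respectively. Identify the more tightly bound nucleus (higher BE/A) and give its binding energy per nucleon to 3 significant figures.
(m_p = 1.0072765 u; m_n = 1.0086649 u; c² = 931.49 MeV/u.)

selenium-80; 8.71 MeV/nucleon

nitrogen-15: Σm = 7(1.0072765) + 8(1.0086649) = 15.1202547 u; Δm = 0.1239847 u; E_B = 115.49 MeV; E_B/A = 7.699 MeV
selenium-80: Σm = 34(1.0072765) + 46(1.0086649) = 80.6459864 u; Δm = 0.7481164 u; E_B = 696.86 MeV; E_B/A = 8.711 MeV
selenium-80 has the higher binding energy per nucleon, so it is the more tightly bound nucleus.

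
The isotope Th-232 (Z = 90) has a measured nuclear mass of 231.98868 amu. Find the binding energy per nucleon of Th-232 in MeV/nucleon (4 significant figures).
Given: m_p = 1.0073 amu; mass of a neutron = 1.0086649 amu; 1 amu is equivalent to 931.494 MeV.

7.624 MeV/nucleon

Z = 90, so N = A − Z = 232 − 90 = 142.
Total constituent mass: 90 × 1.0073 + 142 × 1.0086649 = 233.8874158 amu
Mass defect Δm = 233.8874158 − 231.98868 = 1.8987358 amu
Binding energy = Δm·c² = 1.8987358 × 931.494 MeV/amu = 1768.66 MeV
Per nucleon: 1768.66 / 232 = 7.624 MeV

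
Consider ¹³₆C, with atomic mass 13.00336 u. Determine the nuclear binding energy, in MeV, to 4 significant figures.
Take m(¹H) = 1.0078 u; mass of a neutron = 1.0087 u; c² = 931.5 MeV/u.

97.19 MeV

With 6 protons and 7 neutrons (A = 13):
Mass of separated nucleons = 6(1.0078) + 7(1.0087) = 6.0468 + 7.0609 = 13.1077 u
The mass defect is 13.1077 − 13.00336 = 0.10434 u.
Converting to energy: 0.10434 u × 931.5 MeV/u = 97.1927 MeV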